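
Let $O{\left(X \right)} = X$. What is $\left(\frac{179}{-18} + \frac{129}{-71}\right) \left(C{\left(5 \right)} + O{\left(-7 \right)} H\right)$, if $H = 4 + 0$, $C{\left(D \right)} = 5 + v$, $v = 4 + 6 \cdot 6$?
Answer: $- \frac{255527}{1278} \approx -199.94$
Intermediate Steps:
$v = 40$ ($v = 4 + 36 = 40$)
$C{\left(D \right)} = 45$ ($C{\left(D \right)} = 5 + 40 = 45$)
$H = 4$
$\left(\frac{179}{-18} + \frac{129}{-71}\right) \left(C{\left(5 \right)} + O{\left(-7 \right)} H\right) = \left(\frac{179}{-18} + \frac{129}{-71}\right) \left(45 - 28\right) = \left(179 \left(- \frac{1}{18}\right) + 129 \left(- \frac{1}{71}\right)\right) \left(45 - 28\right) = \left(- \frac{179}{18} - \frac{129}{71}\right) 17 = \left(- \frac{15031}{1278}\right) 17 = - \frac{255527}{1278}$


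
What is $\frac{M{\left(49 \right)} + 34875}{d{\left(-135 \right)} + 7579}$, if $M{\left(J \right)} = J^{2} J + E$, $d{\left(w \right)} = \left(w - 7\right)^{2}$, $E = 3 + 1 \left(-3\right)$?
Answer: $\frac{152524}{27743} \approx 5.4977$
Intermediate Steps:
$E = 0$ ($E = 3 - 3 = 0$)
$d{\left(w \right)} = \left(-7 + w\right)^{2}$
$M{\left(J \right)} = J^{3}$ ($M{\left(J \right)} = J^{2} J + 0 = J^{3} + 0 = J^{3}$)
$\frac{M{\left(49 \right)} + 34875}{d{\left(-135 \right)} + 7579} = \frac{49^{3} + 34875}{\left(-7 - 135\right)^{2} + 7579} = \frac{117649 + 34875}{\left(-142\right)^{2} + 7579} = \frac{152524}{20164 + 7579} = \frac{152524}{27743}$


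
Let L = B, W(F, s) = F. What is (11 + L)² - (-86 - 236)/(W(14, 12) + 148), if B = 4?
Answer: 18386/81 ≈ 226.99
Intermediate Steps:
L = 4
(11 + L)² - (-86 - 236)/(W(14, 12) + 148) = (11 + 4)² - (-86 - 236)/(14 + 148) = 15² - (-322)/162 = 225 - (-322)/162 = 225 - 1*(-161/81) = 225 + 161/81 = 18386/81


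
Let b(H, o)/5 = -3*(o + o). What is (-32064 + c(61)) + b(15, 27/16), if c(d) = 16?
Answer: -256789/8 ≈ -32099.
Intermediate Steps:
b(H, o) = -30*o (b(H, o) = 5*(-3*(o + o)) = 5*(-6*o) = -30*o)
(-32064 + c(61)) + b(15, 27/16) = (-32064 + 16) - 810/16 = -32048 - 810/16 = -32048 - 30*27/16 = -32048 - 405/8 = -256789/8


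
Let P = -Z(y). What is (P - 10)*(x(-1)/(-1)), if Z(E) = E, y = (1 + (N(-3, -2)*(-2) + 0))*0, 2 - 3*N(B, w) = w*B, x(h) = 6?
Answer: 60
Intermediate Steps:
N(B, w) = ⅔ - B*w/3 (N(B, w) = ⅔ - w*B/3 = ⅔ - B*w/3)
y = 0 (y = (1 + ((⅔ - ⅓*(-3)*(-2))*(-2) + 0))*0 = (1 + ((⅔ - 2)*(-2) + 0))*0 = (1 + (-4/3*(-2) + 0))*0 = (1 + (8/3 + 0))*0 = (1 + 8/3)*0 = (11/3)*0 = 0)
P = 0 (P = -1*0 = 0)
(P - 10)*(x(-1)/(-1)) = (0 - 10)*(6/(-1)) = -60*(-1) = -10*(-6) = 60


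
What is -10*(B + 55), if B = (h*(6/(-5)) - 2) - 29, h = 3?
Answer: -204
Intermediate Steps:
B = -173/5 (B = (3*(6/(-5)) - 2) - 29 = (3*(6*(-1/5)) - 2) - 29 = (3*(-6/5) - 2) - 29 = (-18/5 - 2) - 29 = -28/5 - 29 = -173/5 ≈ -34.600)
-10*(B + 55) = -10*(-173/5 + 55) = -10*102/5 = -204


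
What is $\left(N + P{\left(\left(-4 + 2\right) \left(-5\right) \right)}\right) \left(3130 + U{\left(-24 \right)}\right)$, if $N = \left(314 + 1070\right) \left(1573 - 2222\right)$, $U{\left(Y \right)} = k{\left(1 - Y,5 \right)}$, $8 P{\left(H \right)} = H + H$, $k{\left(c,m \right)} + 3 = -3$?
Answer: $-2806018974$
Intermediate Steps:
$k{\left(c,m \right)} = -6$ ($k{\left(c,m \right)} = -3 - 3 = -6$)
$P{\left(H \right)} = \frac{H}{4}$ ($P{\left(H \right)} = \frac{H + H}{8} = \frac{2 H}{8} = \frac{H}{4}$)
$U{\left(Y \right)} = -6$
$N = -898216$ ($N = 1384 \left(-649\right) = -898216$)
$\left(N + P{\left(\left(-4 + 2\right) \left(-5\right) \right)}\right) \left(3130 + U{\left(-24 \right)}\right) = \left(-898216 + \frac{\left(-4 + 2\right) \left(-5\right)}{4}\right) \left(3130 - 6\right) = \left(-898216 + \frac{\left(-2\right) \left(-5\right)}{4}\right) 3124 = \left(-898216 + \frac{1}{4} \cdot 10\right) 3124 = \left(-898216 + \frac{5}{2}\right) 3124 = \left(- \frac{1796427}{2}\right) 3124 = -2806018974$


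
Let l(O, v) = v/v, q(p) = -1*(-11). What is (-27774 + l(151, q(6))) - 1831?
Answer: -29604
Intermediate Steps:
q(p) = 11
l(O, v) = 1
(-27774 + l(151, q(6))) - 1831 = (-27774 + 1) - 1831 = -27773 - 1831 = -29604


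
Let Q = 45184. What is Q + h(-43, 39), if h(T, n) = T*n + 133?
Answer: 43640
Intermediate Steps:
h(T, n) = 133 + T*n
Q + h(-43, 39) = 45184 + (133 - 43*39) = 45184 + (133 - 1677) = 45184 - 1544 = 43640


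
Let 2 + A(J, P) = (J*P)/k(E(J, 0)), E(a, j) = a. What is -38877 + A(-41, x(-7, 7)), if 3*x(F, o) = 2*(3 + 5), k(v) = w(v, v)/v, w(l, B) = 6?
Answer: -336463/9 ≈ -37385.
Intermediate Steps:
k(v) = 6/v
x(F, o) = 16/3 (x(F, o) = (2*(3 + 5))/3 = (2*8)/3 = (⅓)*16 = 16/3)
A(J, P) = -2 + P*J²/6 (A(J, P) = -2 + (J*P)/((6/J)) = -2 + (J*P)*(J/6) = -2 + P*J²/6)
-38877 + A(-41, x(-7, 7)) = -38877 + (-2 + (⅙)*(16/3)*(-41)²) = -38877 + (-2 + (⅙)*(16/3)*1681) = -38877 + (-2 + 13448/9) = -38877 + 13430/9 = -336463/9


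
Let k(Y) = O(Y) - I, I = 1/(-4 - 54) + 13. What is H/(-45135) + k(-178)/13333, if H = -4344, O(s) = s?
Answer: 953105207/11634509130 ≈ 0.081921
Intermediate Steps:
I = 753/58 (I = 1/(-58) + 13 = -1/58 + 13 = 753/58 ≈ 12.983)
k(Y) = -753/58 + Y (k(Y) = Y - 1*753/58 = Y - 753/58 = -753/58 + Y)
H/(-45135) + k(-178)/13333 = -4344/(-45135) + (-753/58 - 178)/13333 = -4344*(-1/45135) - 11077/58*1/13333 = 1448/15045 - 11077/773314 = 953105207/11634509130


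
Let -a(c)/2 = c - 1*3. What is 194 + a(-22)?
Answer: 244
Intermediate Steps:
a(c) = 6 - 2*c (a(c) = -2*(c - 1*3) = -2*(c - 3) = -2*(-3 + c) = 6 - 2*c)
194 + a(-22) = 194 + (6 - 2*(-22)) = 194 + (6 + 44) = 194 + 50 = 244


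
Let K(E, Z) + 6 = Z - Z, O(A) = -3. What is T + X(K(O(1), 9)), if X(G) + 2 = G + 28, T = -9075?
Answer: -9055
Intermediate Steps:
K(E, Z) = -6 (K(E, Z) = -6 + (Z - Z) = -6 + 0 = -6)
X(G) = 26 + G (X(G) = -2 + (G + 28) = -2 + (28 + G) = 26 + G)
T + X(K(O(1), 9)) = -9075 + (26 - 6) = -9075 + 20 = -9055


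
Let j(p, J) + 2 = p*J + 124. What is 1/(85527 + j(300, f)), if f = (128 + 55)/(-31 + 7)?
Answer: 2/166723 ≈ 1.1996e-5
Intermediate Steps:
f = -61/8 (f = 183/(-24) = 183*(-1/24) = -61/8 ≈ -7.6250)
j(p, J) = 122 + J*p (j(p, J) = -2 + (p*J + 124) = -2 + (J*p + 124) = -2 + (124 + J*p) = 122 + J*p)
1/(85527 + j(300, f)) = 1/(85527 + (122 - 61/8*300)) = 1/(85527 + (122 - 4575/2)) = 1/(85527 - 4331/2) = 1/(166723/2) = 2/166723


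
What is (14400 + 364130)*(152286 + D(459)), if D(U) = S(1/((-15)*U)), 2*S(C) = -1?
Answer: 57644630315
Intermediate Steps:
S(C) = -½ (S(C) = (½)*(-1) = -½)
D(U) = -½
(14400 + 364130)*(152286 + D(459)) = (14400 + 364130)*(152286 - ½) = 378530*(304571/2) = 57644630315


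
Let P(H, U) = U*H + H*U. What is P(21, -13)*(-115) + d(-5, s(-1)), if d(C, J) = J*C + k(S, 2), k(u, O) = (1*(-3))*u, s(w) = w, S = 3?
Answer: 62786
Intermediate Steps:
k(u, O) = -3*u
P(H, U) = 2*H*U (P(H, U) = H*U + H*U = 2*H*U)
d(C, J) = -9 + C*J (d(C, J) = J*C - 3*3 = C*J - 9 = -9 + C*J)
P(21, -13)*(-115) + d(-5, s(-1)) = (2*21*(-13))*(-115) + (-9 - 5*(-1)) = -546*(-115) + (-9 + 5) = 62790 - 4 = 62786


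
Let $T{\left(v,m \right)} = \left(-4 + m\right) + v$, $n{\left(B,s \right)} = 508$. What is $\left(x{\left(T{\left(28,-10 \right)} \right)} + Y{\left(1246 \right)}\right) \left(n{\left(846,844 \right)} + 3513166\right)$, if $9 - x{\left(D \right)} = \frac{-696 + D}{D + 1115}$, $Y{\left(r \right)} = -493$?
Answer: $- \frac{1917601640196}{1129} \approx -1.6985 \cdot 10^{9}$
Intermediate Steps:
$T{\left(v,m \right)} = -4 + m + v$
$x{\left(D \right)} = 9 - \frac{-696 + D}{1115 + D}$ ($x{\left(D \right)} = 9 - \frac{-696 + D}{D + 1115} = 9 - \frac{-696 + D}{1115 + D}$)
$\left(x{\left(T{\left(28,-10 \right)} \right)} + Y{\left(1246 \right)}\right) \left(n{\left(846,844 \right)} + 3513166\right) = \left(\frac{10731 + 8 \left(-4 - 10 + 28\right)}{1115 - -14} - 493\right) \left(508 + 3513166\right) = \left(\frac{10731 + 8 \cdot 14}{1115 + 14} - 493\right) 3513674 = \left(\frac{10731 + 112}{1129} - 493\right) 3513674 = \left(\frac{1}{1129} \cdot 10843 - 493\right) 3513674 = \left(\frac{10843}{1129} - 493\right) 3513674 = \left(- \frac{545754}{1129}\right) 3513674 = - \frac{1917601640196}{1129}$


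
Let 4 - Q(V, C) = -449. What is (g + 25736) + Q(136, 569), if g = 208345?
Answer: 234534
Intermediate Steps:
Q(V, C) = 453 (Q(V, C) = 4 - 1*(-449) = 4 + 449 = 453)
(g + 25736) + Q(136, 569) = (208345 + 25736) + 453 = 234081 + 453 = 234534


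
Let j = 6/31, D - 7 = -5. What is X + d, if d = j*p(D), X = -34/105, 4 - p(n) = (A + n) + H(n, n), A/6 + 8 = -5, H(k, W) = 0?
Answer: 49346/3255 ≈ 15.160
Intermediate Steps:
A = -78 (A = -48 + 6*(-5) = -48 - 30 = -78)
D = 2 (D = 7 - 5 = 2)
j = 6/31 (j = 6*(1/31) = 6/31 ≈ 0.19355)
p(n) = 82 - n (p(n) = 4 - ((-78 + n) + 0) = 4 - (-78 + n) = 4 + (78 - n) = 82 - n)
X = -34/105 (X = -34*1/105 = -34/105 ≈ -0.32381)
d = 480/31 (d = 6*(82 - 1*2)/31 = 6*(82 - 2)/31 = (6/31)*80 = 480/31 ≈ 15.484)
X + d = -34/105 + 480/31 = 49346/3255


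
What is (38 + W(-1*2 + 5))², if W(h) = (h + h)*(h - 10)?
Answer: 16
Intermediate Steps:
W(h) = 2*h*(-10 + h) (W(h) = (2*h)*(-10 + h) = 2*h*(-10 + h))
(38 + W(-1*2 + 5))² = (38 + 2*(-1*2 + 5)*(-10 + (-1*2 + 5)))² = (38 + 2*(-2 + 5)*(-10 + (-2 + 5)))² = (38 + 2*3*(-10 + 3))² = (38 + 2*3*(-7))² = (38 - 42)² = (-4)² = 16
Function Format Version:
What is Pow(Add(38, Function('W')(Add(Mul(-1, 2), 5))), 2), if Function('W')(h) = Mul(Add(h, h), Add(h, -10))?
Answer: 16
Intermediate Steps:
Function('W')(h) = Mul(2, h, Add(-10, h)) (Function('W')(h) = Mul(Mul(2, h), Add(-10, h)) = Mul(2, h, Add(-10, h)))
Pow(Add(38, Function('W')(Add(Mul(-1, 2), 5))), 2) = Pow(Add(38, Mul(2, Add(Mul(-1, 2), 5), Add(-10, Add(Mul(-1, 2), 5)))), 2) = Pow(Add(38, Mul(2, Add(-2, 5), Add(-10, Add(-2, 5)))), 2) = Pow(Add(38, Mul(2, 3, Add(-10, 3))), 2) = Pow(Add(38, Mul(2, 3, -7)), 2) = Pow(Add(38, -42), 2) = Pow(-4, 2) = 16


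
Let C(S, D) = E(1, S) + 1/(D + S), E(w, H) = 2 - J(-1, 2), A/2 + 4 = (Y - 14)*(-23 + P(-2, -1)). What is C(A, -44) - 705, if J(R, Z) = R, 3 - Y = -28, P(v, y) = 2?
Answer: -537733/766 ≈ -702.00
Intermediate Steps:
Y = 31 (Y = 3 - 1*(-28) = 3 + 28 = 31)
A = -722 (A = -8 + 2*((31 - 14)*(-23 + 2)) = -8 + 2*(17*(-21)) = -8 + 2*(-357) = -8 - 714 = -722)
E(w, H) = 3 (E(w, H) = 2 - 1*(-1) = 2 + 1 = 3)
C(S, D) = 3 + 1/(D + S)
C(A, -44) - 705 = (1 + 3*(-44) + 3*(-722))/(-44 - 722) - 705 = (1 - 132 - 2166)/(-766) - 705 = -1/766*(-2297) - 705 = 2297/766 - 705 = -537733/766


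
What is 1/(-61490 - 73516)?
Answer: -1/135006 ≈ -7.4071e-6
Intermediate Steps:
1/(-61490 - 73516) = 1/(-135006) = -1/135006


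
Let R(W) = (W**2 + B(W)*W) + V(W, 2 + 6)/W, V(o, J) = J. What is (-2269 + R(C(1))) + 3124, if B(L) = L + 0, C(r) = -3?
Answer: 2611/3 ≈ 870.33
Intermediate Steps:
B(L) = L
R(W) = 2*W**2 + 8/W (R(W) = (W**2 + W*W) + (2 + 6)/W = (W**2 + W**2) + 8/W = 2*W**2 + 8/W)
(-2269 + R(C(1))) + 3124 = (-2269 + 2*(4 + (-3)**3)/(-3)) + 3124 = (-2269 + 2*(-1/3)*(4 - 27)) + 3124 = (-2269 + 2*(-1/3)*(-23)) + 3124 = (-2269 + 46/3) + 3124 = -6761/3 + 3124 = 2611/3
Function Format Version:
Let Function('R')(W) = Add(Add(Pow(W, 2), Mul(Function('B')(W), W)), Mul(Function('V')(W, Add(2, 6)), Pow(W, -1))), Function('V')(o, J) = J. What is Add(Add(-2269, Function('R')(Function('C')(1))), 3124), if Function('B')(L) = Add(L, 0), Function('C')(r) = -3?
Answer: Rational(2611, 3) ≈ 870.33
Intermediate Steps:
Function('B')(L) = L
Function('R')(W) = Add(Mul(2, Pow(W, 2)), Mul(8, Pow(W, -1))) (Function('R')(W) = Add(Add(Pow(W, 2), Mul(W, W)), Mul(Add(2, 6), Pow(W, -1))) = Add(Add(Pow(W, 2), Pow(W, 2)), Mul(8, Pow(W, -1))) = Add(Mul(2, Pow(W, 2)), Mul(8, Pow(W, -1))))
Add(Add(-2269, Function('R')(Function('C')(1))), 3124) = Add(Add(-2269, Mul(2, Pow(-3, -1), Add(4, Pow(-3, 3)))), 3124) = Add(Add(-2269, Mul(2, Rational(-1, 3), Add(4, -27))), 3124) = Add(Add(-2269, Mul(2, Rational(-1, 3), -23)), 3124) = Add(Add(-2269, Rational(46, 3)), 3124) = Add(Rational(-6761, 3), 3124) = Rational(2611, 3)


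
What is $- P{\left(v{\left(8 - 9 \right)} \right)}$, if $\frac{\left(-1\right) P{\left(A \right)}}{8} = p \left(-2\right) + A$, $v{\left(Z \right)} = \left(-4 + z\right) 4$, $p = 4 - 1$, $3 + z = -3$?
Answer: $-368$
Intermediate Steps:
$z = -6$ ($z = -3 - 3 = -6$)
$p = 3$ ($p = 4 - 1 = 3$)
$v{\left(Z \right)} = -40$ ($v{\left(Z \right)} = \left(-4 - 6\right) 4 = \left(-10\right) 4 = -40$)
$P{\left(A \right)} = 48 - 8 A$ ($P{\left(A \right)} = - 8 \left(3 \left(-2\right) + A\right) = - 8 \left(-6 + A\right) = 48 - 8 A$)
$- P{\left(v{\left(8 - 9 \right)} \right)} = - (48 - -320) = - (48 + 320) = \left(-1\right) 368 = -368$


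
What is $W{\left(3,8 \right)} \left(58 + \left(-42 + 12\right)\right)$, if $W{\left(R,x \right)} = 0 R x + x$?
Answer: $224$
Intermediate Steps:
$W{\left(R,x \right)} = x$ ($W{\left(R,x \right)} = 0 x + x = 0 + x = x$)
$W{\left(3,8 \right)} \left(58 + \left(-42 + 12\right)\right) = 8 \left(58 + \left(-42 + 12\right)\right) = 8 \left(58 - 30\right) = 8 \cdot 28 = 224$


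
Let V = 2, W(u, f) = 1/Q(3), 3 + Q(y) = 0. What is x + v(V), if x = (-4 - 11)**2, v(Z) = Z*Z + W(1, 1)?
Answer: 686/3 ≈ 228.67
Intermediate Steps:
Q(y) = -3 (Q(y) = -3 + 0 = -3)
W(u, f) = -1/3 (W(u, f) = 1/(-3) = -1/3)
v(Z) = -1/3 + Z**2 (v(Z) = Z*Z - 1/3 = Z**2 - 1/3 = -1/3 + Z**2)
x = 225 (x = (-15)**2 = 225)
x + v(V) = 225 + (-1/3 + 2**2) = 225 + (-1/3 + 4) = 225 + 11/3 = 686/3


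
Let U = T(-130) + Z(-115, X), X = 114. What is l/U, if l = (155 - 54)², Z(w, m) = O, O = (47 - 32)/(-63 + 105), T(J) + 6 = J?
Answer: -142814/1899 ≈ -75.205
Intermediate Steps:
T(J) = -6 + J
O = 5/14 (O = 15/42 = 15*(1/42) = 5/14 ≈ 0.35714)
Z(w, m) = 5/14
l = 10201 (l = 101² = 10201)
U = -1899/14 (U = (-6 - 130) + 5/14 = -136 + 5/14 = -1899/14 ≈ -135.64)
l/U = 10201/(-1899/14) = 10201*(-14/1899) = -142814/1899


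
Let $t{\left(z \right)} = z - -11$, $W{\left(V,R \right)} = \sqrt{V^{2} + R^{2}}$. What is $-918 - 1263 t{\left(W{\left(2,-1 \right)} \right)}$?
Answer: $-14811 - 1263 \sqrt{5} \approx -17635.0$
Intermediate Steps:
$W{\left(V,R \right)} = \sqrt{R^{2} + V^{2}}$
$t{\left(z \right)} = 11 + z$ ($t{\left(z \right)} = z + 11 = 11 + z$)
$-918 - 1263 t{\left(W{\left(2,-1 \right)} \right)} = -918 - 1263 \left(11 + \sqrt{\left(-1\right)^{2} + 2^{2}}\right) = -918 - 1263 \left(11 + \sqrt{1 + 4}\right) = -918 - 1263 \left(11 + \sqrt{5}\right) = -918 - \left(13893 + 1263 \sqrt{5}\right) = -14811 - 1263 \sqrt{5}$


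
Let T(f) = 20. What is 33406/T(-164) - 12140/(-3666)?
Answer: 30677299/18330 ≈ 1673.6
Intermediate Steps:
33406/T(-164) - 12140/(-3666) = 33406/20 - 12140/(-3666) = 33406*(1/20) - 12140*(-1/3666) = 16703/10 + 6070/1833 = 30677299/18330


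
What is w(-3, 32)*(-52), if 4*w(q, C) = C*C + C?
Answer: -13728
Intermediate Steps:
w(q, C) = C/4 + C²/4 (w(q, C) = (C*C + C)/4 = (C² + C)/4 = (C + C²)/4 = C/4 + C²/4)
w(-3, 32)*(-52) = ((¼)*32*(1 + 32))*(-52) = ((¼)*32*33)*(-52) = 264*(-52) = -13728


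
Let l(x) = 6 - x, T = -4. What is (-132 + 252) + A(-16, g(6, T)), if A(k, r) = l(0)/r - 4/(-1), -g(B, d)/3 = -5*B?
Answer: 1861/15 ≈ 124.07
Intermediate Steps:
g(B, d) = 15*B (g(B, d) = -(-15)*B = 15*B)
A(k, r) = 4 + 6/r (A(k, r) = (6 - 1*0)/r - 4/(-1) = (6 + 0)/r - 4*(-1) = 6/r + 4 = 4 + 6/r)
(-132 + 252) + A(-16, g(6, T)) = (-132 + 252) + (4 + 6/((15*6))) = 120 + (4 + 6/90) = 120 + (4 + 6*(1/90)) = 120 + (4 + 1/15) = 120 + 61/15 = 1861/15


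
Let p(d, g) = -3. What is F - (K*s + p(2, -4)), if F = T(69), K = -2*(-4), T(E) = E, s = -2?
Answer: 88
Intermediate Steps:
K = 8
F = 69
F - (K*s + p(2, -4)) = 69 - (8*(-2) - 3) = 69 - (-16 - 3) = 69 - 1*(-19) = 69 + 19 = 88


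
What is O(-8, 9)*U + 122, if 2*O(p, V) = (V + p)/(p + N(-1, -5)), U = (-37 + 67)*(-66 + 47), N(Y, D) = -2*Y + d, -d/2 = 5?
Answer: 2237/16 ≈ 139.81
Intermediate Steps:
d = -10 (d = -2*5 = -10)
N(Y, D) = -10 - 2*Y (N(Y, D) = -2*Y - 10 = -10 - 2*Y)
U = -570 (U = 30*(-19) = -570)
O(p, V) = (V + p)/(2*(-8 + p)) (O(p, V) = ((V + p)/(p + (-10 - 2*(-1))))/2 = ((V + p)/(p + (-10 + 2)))/2 = ((V + p)/(p - 8))/2 = ((V + p)/(-8 + p))/2 = (V + p)/(2*(-8 + p)))
O(-8, 9)*U + 122 = ((9 - 8)/(2*(-8 - 8)))*(-570) + 122 = ((1/2)*1/(-16))*(-570) + 122 = ((1/2)*(-1/16)*1)*(-570) + 122 = -1/32*(-570) + 122 = 285/16 + 122 = 2237/16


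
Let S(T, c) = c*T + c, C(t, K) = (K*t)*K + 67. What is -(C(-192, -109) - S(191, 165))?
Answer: 2312765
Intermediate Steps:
C(t, K) = 67 + t*K² (C(t, K) = t*K² + 67 = 67 + t*K²)
S(T, c) = c + T*c (S(T, c) = T*c + c = c + T*c)
-(C(-192, -109) - S(191, 165)) = -((67 - 192*(-109)²) - 165*(1 + 191)) = -((67 - 192*11881) - 165*192) = -((67 - 2281152) - 1*31680) = -(-2281085 - 31680) = -1*(-2312765) = 2312765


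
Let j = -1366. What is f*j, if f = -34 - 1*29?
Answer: 86058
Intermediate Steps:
f = -63 (f = -34 - 29 = -63)
f*j = -63*(-1366) = 86058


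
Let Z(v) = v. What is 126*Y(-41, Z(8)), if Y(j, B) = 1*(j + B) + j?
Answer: -9324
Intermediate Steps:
Y(j, B) = B + 2*j (Y(j, B) = 1*(B + j) + j = (B + j) + j = B + 2*j)
126*Y(-41, Z(8)) = 126*(8 + 2*(-41)) = 126*(8 - 82) = 126*(-74) = -9324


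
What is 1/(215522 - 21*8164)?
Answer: 1/44078 ≈ 2.2687e-5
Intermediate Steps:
1/(215522 - 21*8164) = 1/(215522 - 171444) = 1/44078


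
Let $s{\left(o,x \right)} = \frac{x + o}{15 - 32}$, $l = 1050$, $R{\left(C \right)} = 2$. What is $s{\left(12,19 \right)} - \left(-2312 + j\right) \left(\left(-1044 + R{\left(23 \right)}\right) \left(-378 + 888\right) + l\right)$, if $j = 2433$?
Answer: $\frac{1090971059}{17} \approx 6.4175 \cdot 10^{7}$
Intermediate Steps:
$s{\left(o,x \right)} = - \frac{o}{17} - \frac{x}{17}$ ($s{\left(o,x \right)} = \frac{o + x}{-17} = \left(o + x\right) \left(- \frac{1}{17}\right) = - \frac{o}{17} - \frac{x}{17}$)
$s{\left(12,19 \right)} - \left(-2312 + j\right) \left(\left(-1044 + R{\left(23 \right)}\right) \left(-378 + 888\right) + l\right) = \left(\left(- \frac{1}{17}\right) 12 - \frac{19}{17}\right) - \left(-2312 + 2433\right) \left(\left(-1044 + 2\right) \left(-378 + 888\right) + 1050\right) = \left(- \frac{12}{17} - \frac{19}{17}\right) - 121 \left(\left(-1042\right) 510 + 1050\right) = - \frac{31}{17} - 121 \left(-531420 + 1050\right) = - \frac{31}{17} - 121 \left(-530370\right) = - \frac{31}{17} - -64174770 = - \frac{31}{17} + 64174770 = \frac{1090971059}{17}$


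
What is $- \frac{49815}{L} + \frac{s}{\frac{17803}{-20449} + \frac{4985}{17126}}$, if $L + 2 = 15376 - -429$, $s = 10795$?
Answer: $- \frac{59753546936874085}{3207312293139} \approx -18630.0$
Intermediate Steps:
$L = 15803$ ($L = -2 + \left(15376 - -429\right) = -2 + \left(15376 + 429\right) = -2 + 15805 = 15803$)
$- \frac{49815}{L} + \frac{s}{\frac{17803}{-20449} + \frac{4985}{17126}} = - \frac{49815}{15803} + \frac{10795}{\frac{17803}{-20449} + \frac{4985}{17126}} = \left(-49815\right) \frac{1}{15803} + \frac{10795}{17803 \left(- \frac{1}{20449}\right) + 4985 \cdot \frac{1}{17126}} = - \frac{49815}{15803} + \frac{10795}{- \frac{17803}{20449} + \frac{4985}{17126}} = - \frac{49815}{15803} + \frac{10795}{- \frac{202955913}{350209574}} = - \frac{49815}{15803} + 10795 \left(- \frac{350209574}{202955913}\right) = - \frac{49815}{15803} - \frac{3780512351330}{202955913} = - \frac{59753546936874085}{3207312293139}$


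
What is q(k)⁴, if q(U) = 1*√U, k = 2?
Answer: 4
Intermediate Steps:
q(U) = √U
q(k)⁴ = (√2)⁴ = 4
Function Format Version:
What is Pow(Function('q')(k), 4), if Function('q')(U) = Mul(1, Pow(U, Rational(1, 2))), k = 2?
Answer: 4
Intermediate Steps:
Function('q')(U) = Pow(U, Rational(1, 2))
Pow(Function('q')(k), 4) = Pow(Pow(2, Rational(1, 2)), 4) = 4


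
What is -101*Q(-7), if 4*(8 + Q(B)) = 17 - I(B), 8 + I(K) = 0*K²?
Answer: 707/4 ≈ 176.75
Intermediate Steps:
I(K) = -8 (I(K) = -8 + 0*K² = -8 + 0 = -8)
Q(B) = -7/4 (Q(B) = -8 + (17 - 1*(-8))/4 = -8 + (17 + 8)/4 = -8 + (¼)*25 = -8 + 25/4 = -7/4)
-101*Q(-7) = -101*(-7/4) = 707/4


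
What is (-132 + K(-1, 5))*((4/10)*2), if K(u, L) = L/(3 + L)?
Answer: -1051/10 ≈ -105.10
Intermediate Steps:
(-132 + K(-1, 5))*((4/10)*2) = (-132 + 5/(3 + 5))*((4/10)*2) = (-132 + 5/8)*((4*(1/10))*2) = (-132 + 5*(1/8))*((2/5)*2) = (-132 + 5/8)*(4/5) = -1051/8*4/5 = -1051/10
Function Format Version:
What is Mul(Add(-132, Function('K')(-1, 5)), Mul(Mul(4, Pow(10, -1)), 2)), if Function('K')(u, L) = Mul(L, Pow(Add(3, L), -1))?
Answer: Rational(-1051, 10) ≈ -105.10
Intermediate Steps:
Mul(Add(-132, Function('K')(-1, 5)), Mul(Mul(4, Pow(10, -1)), 2)) = Mul(Add(-132, Mul(5, Pow(Add(3, 5), -1))), Mul(Mul(4, Pow(10, -1)), 2)) = Mul(Add(-132, Mul(5, Pow(8, -1))), Mul(Mul(4, Rational(1, 10)), 2)) = Mul(Add(-132, Mul(5, Rational(1, 8))), Mul(Rational(2, 5), 2)) = Mul(Add(-132, Rational(5, 8)), Rational(4, 5)) = Mul(Rational(-1051, 8), Rational(4, 5)) = Rational(-1051, 10)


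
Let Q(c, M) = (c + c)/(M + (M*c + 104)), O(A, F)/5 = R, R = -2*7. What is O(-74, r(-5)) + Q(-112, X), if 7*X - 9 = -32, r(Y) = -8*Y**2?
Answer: -231238/3281 ≈ -70.478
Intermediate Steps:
X = -23/7 (X = 9/7 + (1/7)*(-32) = 9/7 - 32/7 = -23/7 ≈ -3.2857)
R = -14
O(A, F) = -70 (O(A, F) = 5*(-14) = -70)
Q(c, M) = 2*c/(104 + M + M*c) (Q(c, M) = (2*c)/(M + (104 + M*c)) = (2*c)/(104 + M + M*c) = 2*c/(104 + M + M*c))
O(-74, r(-5)) + Q(-112, X) = -70 + 2*(-112)/(104 - 23/7 - 23/7*(-112)) = -70 + 2*(-112)/(104 - 23/7 + 368) = -70 + 2*(-112)/(3281/7) = -70 + 2*(-112)*(7/3281) = -70 - 1568/3281 = -231238/3281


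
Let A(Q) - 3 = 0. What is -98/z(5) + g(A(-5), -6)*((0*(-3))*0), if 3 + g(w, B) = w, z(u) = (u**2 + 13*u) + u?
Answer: -98/95 ≈ -1.0316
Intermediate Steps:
A(Q) = 3 (A(Q) = 3 + 0 = 3)
z(u) = u**2 + 14*u
g(w, B) = -3 + w
-98/z(5) + g(A(-5), -6)*((0*(-3))*0) = -98*1/(5*(14 + 5)) + (-3 + 3)*((0*(-3))*0) = -98/(5*19) + 0*(0*0) = -98/95 + 0*0 = -98*1/95 + 0 = -98/95 + 0 = -98/95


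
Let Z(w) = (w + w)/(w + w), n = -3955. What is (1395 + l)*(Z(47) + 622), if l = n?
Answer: -1594880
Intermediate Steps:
l = -3955
Z(w) = 1 (Z(w) = (2*w)/((2*w)) = (2*w)*(1/(2*w)) = 1)
(1395 + l)*(Z(47) + 622) = (1395 - 3955)*(1 + 622) = -2560*623 = -1594880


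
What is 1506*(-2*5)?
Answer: -15060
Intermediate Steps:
1506*(-2*5) = 1506*(-10) = -15060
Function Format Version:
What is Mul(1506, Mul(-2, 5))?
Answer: -15060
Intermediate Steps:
Mul(1506, Mul(-2, 5)) = Mul(1506, -10) = -15060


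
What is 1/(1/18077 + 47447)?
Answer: 18077/857699420 ≈ 2.1076e-5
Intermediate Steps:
1/(1/18077 + 47447) = 1/(857699420/18077) = 18077/857699420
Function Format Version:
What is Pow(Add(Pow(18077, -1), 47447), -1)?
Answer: Rational(18077, 857699420) ≈ 2.1076e-5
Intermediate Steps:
Pow(Add(Pow(18077, -1), 47447), -1) = Pow(Add(Rational(1, 18077), 47447), -1) = Pow(Rational(857699420, 18077), -1) = Rational(18077, 857699420)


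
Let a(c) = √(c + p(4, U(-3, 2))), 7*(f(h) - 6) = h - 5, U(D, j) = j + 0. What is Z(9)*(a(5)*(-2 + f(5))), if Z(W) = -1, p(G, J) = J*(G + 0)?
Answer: -4*√13 ≈ -14.422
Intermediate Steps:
U(D, j) = j
f(h) = 37/7 + h/7 (f(h) = 6 + (h - 5)/7 = 6 + (-5 + h)/7 = 6 + (-5/7 + h/7) = 37/7 + h/7)
p(G, J) = G*J (p(G, J) = J*G = G*J)
a(c) = √(8 + c) (a(c) = √(c + 4*2) = √(c + 8) = √(8 + c))
Z(9)*(a(5)*(-2 + f(5))) = -√(8 + 5)*(-2 + (37/7 + (⅐)*5)) = -√13*(-2 + (37/7 + 5/7)) = -√13*(-2 + 6) = -√13*4 = -4*√13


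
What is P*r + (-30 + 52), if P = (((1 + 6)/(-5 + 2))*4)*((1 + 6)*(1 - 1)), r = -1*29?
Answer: 22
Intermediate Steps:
r = -29
P = 0 (P = ((7/(-3))*4)*(7*0) = ((7*(-⅓))*4)*0 = -7/3*4*0 = -28/3*0 = 0)
P*r + (-30 + 52) = 0*(-29) + (-30 + 52) = 0 + 22 = 22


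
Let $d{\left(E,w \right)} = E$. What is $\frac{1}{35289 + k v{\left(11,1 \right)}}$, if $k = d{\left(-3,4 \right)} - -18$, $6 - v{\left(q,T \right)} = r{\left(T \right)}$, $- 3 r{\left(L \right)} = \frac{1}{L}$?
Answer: $\frac{1}{35384} \approx 2.8261 \cdot 10^{-5}$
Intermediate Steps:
$r{\left(L \right)} = - \frac{1}{3 L}$
$v{\left(q,T \right)} = 6 + \frac{1}{3 T}$ ($v{\left(q,T \right)} = 6 - - \frac{1}{3 T} = 6 + \frac{1}{3 T}$)
$k = 15$ ($k = -3 - -18 = -3 + 18 = 15$)
$\frac{1}{35289 + k v{\left(11,1 \right)}} = \frac{1}{35289 + 15 \left(6 + \frac{1}{3 \cdot 1}\right)} = \frac{1}{35289 + 15 \left(6 + \frac{1}{3} \cdot 1\right)} = \frac{1}{35289 + 15 \left(6 + \frac{1}{3}\right)} = \frac{1}{35289 + 15 \cdot \frac{19}{3}} = \frac{1}{35289 + 95} = \frac{1}{35384}$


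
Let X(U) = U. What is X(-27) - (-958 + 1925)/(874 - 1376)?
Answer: -12587/502 ≈ -25.074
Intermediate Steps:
X(-27) - (-958 + 1925)/(874 - 1376) = -27 - (-958 + 1925)/(874 - 1376) = -27 - 967/(-502) = -27 - 967*(-1)/502 = -27 - 1*(-967/502) = -27 + 967/502 = -12587/502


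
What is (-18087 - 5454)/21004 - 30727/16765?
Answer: -17628047/5968340 ≈ -2.9536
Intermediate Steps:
(-18087 - 5454)/21004 - 30727/16765 = -23541*1/21004 - 30727*1/16765 = -399/356 - 30727/16765 = -17628047/5968340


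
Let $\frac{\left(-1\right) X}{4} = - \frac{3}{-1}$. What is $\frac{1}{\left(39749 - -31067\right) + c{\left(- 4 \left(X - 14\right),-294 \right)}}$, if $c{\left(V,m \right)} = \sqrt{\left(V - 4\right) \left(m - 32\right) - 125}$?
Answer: $\frac{70816}{5014938581} - \frac{5 i \sqrt{1309}}{5014938581} \approx 1.4121 \cdot 10^{-5} - 3.6072 \cdot 10^{-8} i$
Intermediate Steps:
$X = -12$ ($X = - 4 \left(- \frac{3}{-1}\right) = - 4 \left(\left(-3\right) \left(-1\right)\right) = \left(-4\right) 3 = -12$)
$c{\left(V,m \right)} = \sqrt{-125 + \left(-32 + m\right) \left(-4 + V\right)}$ ($c{\left(V,m \right)} = \sqrt{\left(-4 + V\right) \left(-32 + m\right) - 125} = \sqrt{\left(-32 + m\right) \left(-4 + V\right) - 125} = \sqrt{-125 + \left(-32 + m\right) \left(-4 + V\right)}$)
$\frac{1}{\left(39749 - -31067\right) + c{\left(- 4 \left(X - 14\right),-294 \right)}} = \frac{1}{\left(39749 - -31067\right) + \sqrt{3 - 32 \left(- 4 \left(-12 - 14\right)\right) - -1176 + - 4 \left(-12 - 14\right) \left(-294\right)}} = \frac{1}{\left(39749 + 31067\right) + \sqrt{3 - 32 \left(- 4 \left(-12 - 14\right)\right) + 1176 + - 4 \left(-12 - 14\right) \left(-294\right)}} = \frac{1}{70816 + \sqrt{3 - 32 \left(\left(-4\right) \left(-26\right)\right) + 1176 + \left(-4\right) \left(-26\right) \left(-294\right)}} = \frac{1}{70816 + \sqrt{3 - 3328 + 1176 + 104 \left(-294\right)}} = \frac{1}{70816 + \sqrt{3 - 3328 + 1176 - 30576}} = \frac{1}{70816 + \sqrt{-32725}} = \frac{1}{70816 + 5 i \sqrt{1309}}$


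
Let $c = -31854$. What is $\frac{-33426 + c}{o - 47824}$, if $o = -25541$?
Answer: $\frac{4352}{4891} \approx 0.8898$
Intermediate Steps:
$\frac{-33426 + c}{o - 47824} = \frac{-33426 - 31854}{-25541 - 47824} = - \frac{65280}{-73365} = \left(-65280\right) \left(- \frac{1}{73365}\right) = \frac{4352}{4891}$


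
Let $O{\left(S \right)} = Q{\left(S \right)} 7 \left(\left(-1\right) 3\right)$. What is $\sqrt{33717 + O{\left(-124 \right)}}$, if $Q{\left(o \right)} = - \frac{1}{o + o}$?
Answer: $\frac{\sqrt{518431290}}{124} \approx 183.62$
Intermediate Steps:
$Q{\left(o \right)} = - \frac{1}{2 o}$
$O{\left(S \right)} = \frac{21}{2 S}$ ($O{\left(S \right)} = - \frac{1}{2 S} 7 \left(\left(-1\right) 3\right) = - \frac{7}{2 S} \left(-3\right) = \frac{21}{2 S}$)
$\sqrt{33717 + O{\left(-124 \right)}} = \sqrt{33717 + \frac{21}{2 \left(-124\right)}} = \sqrt{33717 + \frac{21}{2} \left(- \frac{1}{124}\right)} = \sqrt{33717 - \frac{21}{248}} = \sqrt{\frac{8361795}{248}} = \frac{\sqrt{518431290}}{124}$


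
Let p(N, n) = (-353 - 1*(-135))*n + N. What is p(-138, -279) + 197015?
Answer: 257699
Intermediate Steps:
p(N, n) = N - 218*n (p(N, n) = (-353 + 135)*n + N = -218*n + N = N - 218*n)
p(-138, -279) + 197015 = (-138 - 218*(-279)) + 197015 = (-138 + 60822) + 197015 = 60684 + 197015 = 257699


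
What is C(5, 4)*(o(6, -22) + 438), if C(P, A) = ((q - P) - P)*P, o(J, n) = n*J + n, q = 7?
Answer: -4260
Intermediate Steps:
o(J, n) = n + J*n (o(J, n) = J*n + n = n + J*n)
C(P, A) = P*(7 - 2*P) (C(P, A) = ((7 - P) - P)*P = (7 - 2*P)*P = P*(7 - 2*P))
C(5, 4)*(o(6, -22) + 438) = (5*(7 - 2*5))*(-22*(1 + 6) + 438) = (5*(7 - 10))*(-22*7 + 438) = (5*(-3))*(-154 + 438) = -15*284 = -4260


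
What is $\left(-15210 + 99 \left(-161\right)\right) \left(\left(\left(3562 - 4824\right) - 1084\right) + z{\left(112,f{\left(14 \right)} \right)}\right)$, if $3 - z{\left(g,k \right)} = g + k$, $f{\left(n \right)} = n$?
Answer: $76906881$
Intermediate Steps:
$z{\left(g,k \right)} = 3 - g - k$ ($z{\left(g,k \right)} = 3 - \left(g + k\right) = 3 - g - k$)
$\left(-15210 + 99 \left(-161\right)\right) \left(\left(\left(3562 - 4824\right) - 1084\right) + z{\left(112,f{\left(14 \right)} \right)}\right) = \left(-15210 + 99 \left(-161\right)\right) \left(\left(\left(3562 - 4824\right) - 1084\right) - 123\right) = \left(-15210 - 15939\right) \left(\left(-1262 - 1084\right) - 123\right) = - 31149 \left(-2346 - 123\right) = \left(-31149\right) \left(-2469\right) = 76906881$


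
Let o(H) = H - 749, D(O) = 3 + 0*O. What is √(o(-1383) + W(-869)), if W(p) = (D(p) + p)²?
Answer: 4*√46739 ≈ 864.77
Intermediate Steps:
D(O) = 3 (D(O) = 3 + 0 = 3)
o(H) = -749 + H
W(p) = (3 + p)²
√(o(-1383) + W(-869)) = √((-749 - 1383) + (3 - 869)²) = √(-2132 + (-866)²) = √(-2132 + 749956) = √747824 = 4*√46739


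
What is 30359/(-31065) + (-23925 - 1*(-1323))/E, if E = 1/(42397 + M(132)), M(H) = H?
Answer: -29860934858129/31065 ≈ -9.6124e+8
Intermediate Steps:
E = 1/42529 (E = 1/(42397 + 132) = 1/42529 ≈ 2.3513e-5)
30359/(-31065) + (-23925 - 1*(-1323))/E = 30359/(-31065) + (-23925 - 1*(-1323))/(1/42529) = 30359*(-1/31065) + (-23925 + 1323)*42529 = -30359/31065 - 22602*42529 = -30359/31065 - 961240458 = -29860934858129/31065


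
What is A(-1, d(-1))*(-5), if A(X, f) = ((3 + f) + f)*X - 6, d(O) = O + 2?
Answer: 55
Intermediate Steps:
d(O) = 2 + O
A(X, f) = -6 + X*(3 + 2*f) (A(X, f) = (3 + 2*f)*X - 6 = X*(3 + 2*f) - 6 = -6 + X*(3 + 2*f))
A(-1, d(-1))*(-5) = (-6 + 3*(-1) + 2*(-1)*(2 - 1))*(-5) = (-6 - 3 + 2*(-1)*1)*(-5) = (-6 - 3 - 2)*(-5) = -11*(-5) = 55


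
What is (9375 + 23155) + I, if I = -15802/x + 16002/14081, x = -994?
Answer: 227772507185/6998257 ≈ 32547.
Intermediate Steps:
I = 119206975/6998257 (I = -15802/(-994) + 16002/14081 = -15802*(-1/994) + 16002*(1/14081) = 7901/497 + 16002/14081 = 119206975/6998257 ≈ 17.034)
(9375 + 23155) + I = (9375 + 23155) + 119206975/6998257 = 32530 + 119206975/6998257 = 227772507185/6998257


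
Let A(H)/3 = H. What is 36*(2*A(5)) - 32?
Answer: 1048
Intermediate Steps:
A(H) = 3*H
36*(2*A(5)) - 32 = 36*(2*(3*5)) - 32 = 36*(2*15) - 32 = 36*30 - 32 = 1080 - 32 = 1048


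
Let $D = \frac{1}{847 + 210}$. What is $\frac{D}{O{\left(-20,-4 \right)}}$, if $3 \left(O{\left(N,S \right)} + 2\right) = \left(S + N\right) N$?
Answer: $\frac{1}{167006} \approx 5.9878 \cdot 10^{-6}$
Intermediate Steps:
$D = \frac{1}{1057} \approx 0.00094607$
$O{\left(N,S \right)} = -2 + \frac{N \left(N + S\right)}{3}$ ($O{\left(N,S \right)} = -2 + \frac{\left(S + N\right) N}{3} = -2 + \frac{\left(N + S\right) N}{3} = -2 + \frac{N \left(N + S\right)}{3}$)
$\frac{D}{O{\left(-20,-4 \right)}} = \frac{1}{1057 \left(-2 + \frac{\left(-20\right)^{2}}{3} + \frac{1}{3} \left(-20\right) \left(-4\right)\right)} = \frac{1}{1057 \left(-2 + \frac{1}{3} \cdot 400 + \frac{80}{3}\right)} = \frac{1}{1057 \left(-2 + \frac{400}{3} + \frac{80}{3}\right)} = \frac{1}{1057 \cdot 158} = \frac{1}{1057} \cdot \frac{1}{158} = \frac{1}{167006}$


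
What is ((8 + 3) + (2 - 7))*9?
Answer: 54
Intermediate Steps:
((8 + 3) + (2 - 7))*9 = (11 - 5)*9 = 6*9 = 54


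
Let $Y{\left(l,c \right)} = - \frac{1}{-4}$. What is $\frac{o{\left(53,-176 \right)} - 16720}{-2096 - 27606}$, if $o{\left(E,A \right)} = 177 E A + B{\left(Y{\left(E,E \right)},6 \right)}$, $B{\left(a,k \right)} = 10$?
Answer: $\frac{833883}{14851} \approx 56.15$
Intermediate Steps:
$Y{\left(l,c \right)} = \frac{1}{4}$ ($Y{\left(l,c \right)} = \left(-1\right) \left(- \frac{1}{4}\right) = \frac{1}{4}$)
$o{\left(E,A \right)} = 10 + 177 A E$ ($o{\left(E,A \right)} = 177 E A + 10 = 177 A E + 10 = 10 + 177 A E$)
$\frac{o{\left(53,-176 \right)} - 16720}{-2096 - 27606} = \frac{\left(10 + 177 \left(-176\right) 53\right) - 16720}{-2096 - 27606} = \frac{\left(10 - 1651056\right) - 16720}{-29702} = \left(-1651046 - 16720\right) \left(- \frac{1}{29702}\right) = \left(-1667766\right) \left(- \frac{1}{29702}\right) = \frac{833883}{14851}$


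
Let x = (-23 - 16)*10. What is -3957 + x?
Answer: -4347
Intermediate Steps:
x = -390 (x = -39*10 = -390)
-3957 + x = -3957 - 390 = -4347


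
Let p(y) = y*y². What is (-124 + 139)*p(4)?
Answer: 960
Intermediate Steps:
p(y) = y³
(-124 + 139)*p(4) = (-124 + 139)*4³ = 15*64 = 960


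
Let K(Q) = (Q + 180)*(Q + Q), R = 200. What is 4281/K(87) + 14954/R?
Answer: 57965761/774300 ≈ 74.862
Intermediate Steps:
K(Q) = 2*Q*(180 + Q) (K(Q) = (180 + Q)*(2*Q) = 2*Q*(180 + Q))
4281/K(87) + 14954/R = 4281/((2*87*(180 + 87))) + 14954/200 = 4281/((2*87*267)) + 14954*(1/200) = 4281/46458 + 7477/100 = 4281*(1/46458) + 7477/100 = 1427/15486 + 7477/100 = 57965761/774300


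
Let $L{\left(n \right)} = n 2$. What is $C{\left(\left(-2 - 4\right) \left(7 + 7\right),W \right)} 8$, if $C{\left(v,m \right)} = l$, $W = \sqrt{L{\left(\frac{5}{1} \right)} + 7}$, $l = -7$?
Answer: $-56$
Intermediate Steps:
$L{\left(n \right)} = 2 n$
$W = \sqrt{17}$ ($W = \sqrt{2 \cdot \frac{5}{1} + 7} = \sqrt{2 \cdot 5 \cdot 1 + 7} = \sqrt{2 \cdot 5 + 7} = \sqrt{10 + 7} = \sqrt{17} \approx 4.1231$)
$C{\left(v,m \right)} = -7$
$C{\left(\left(-2 - 4\right) \left(7 + 7\right),W \right)} 8 = \left(-7\right) 8 = -56$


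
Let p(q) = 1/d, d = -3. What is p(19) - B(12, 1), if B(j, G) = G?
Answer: -4/3 ≈ -1.3333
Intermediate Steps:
p(q) = -1/3 (p(q) = 1/(-3) = -1/3)
p(19) - B(12, 1) = -1/3 - 1*1 = -1/3 - 1 = -4/3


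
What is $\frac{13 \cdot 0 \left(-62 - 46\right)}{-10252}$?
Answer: $0$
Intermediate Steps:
$\frac{13 \cdot 0 \left(-62 - 46\right)}{-10252} = 0 \left(-108\right) \left(- \frac{1}{10252}\right) = 0 \left(- \frac{1}{10252}\right) = 0$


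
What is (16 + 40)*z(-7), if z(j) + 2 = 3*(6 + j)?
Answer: -280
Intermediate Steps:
z(j) = 16 + 3*j (z(j) = -2 + 3*(6 + j) = -2 + (18 + 3*j) = 16 + 3*j)
(16 + 40)*z(-7) = (16 + 40)*(16 + 3*(-7)) = 56*(16 - 21) = 56*(-5) = -280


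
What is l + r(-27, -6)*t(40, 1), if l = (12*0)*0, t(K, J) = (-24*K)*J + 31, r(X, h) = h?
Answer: 5574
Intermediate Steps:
t(K, J) = 31 - 24*J*K (t(K, J) = -24*J*K + 31 = 31 - 24*J*K)
l = 0 (l = 0*0 = 0)
l + r(-27, -6)*t(40, 1) = 0 - 6*(31 - 24*1*40) = 0 - 6*(31 - 960) = 0 - 6*(-929) = 0 + 5574 = 5574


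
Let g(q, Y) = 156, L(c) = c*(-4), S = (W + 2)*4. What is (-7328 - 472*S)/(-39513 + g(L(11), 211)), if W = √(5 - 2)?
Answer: 11104/39357 + 1888*√3/39357 ≈ 0.36522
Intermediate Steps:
W = √3 ≈ 1.7320
S = 8 + 4*√3 (S = (√3 + 2)*4 = (2 + √3)*4 = 8 + 4*√3 ≈ 14.928)
L(c) = -4*c
(-7328 - 472*S)/(-39513 + g(L(11), 211)) = (-7328 - 472*(8 + 4*√3))/(-39513 + 156) = (-7328 + (-3776 - 1888*√3))/(-39357) = (-11104 - 1888*√3)*(-1/39357) = 11104/39357 + 1888*√3/39357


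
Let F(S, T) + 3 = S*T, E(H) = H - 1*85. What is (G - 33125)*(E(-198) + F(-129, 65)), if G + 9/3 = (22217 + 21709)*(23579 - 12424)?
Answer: -4248455316742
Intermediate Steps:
E(H) = -85 + H (E(H) = H - 85 = -85 + H)
G = 489994527 (G = -3 + (22217 + 21709)*(23579 - 12424) = -3 + 43926*11155 = -3 + 489994530 = 489994527)
F(S, T) = -3 + S*T
(G - 33125)*(E(-198) + F(-129, 65)) = (489994527 - 33125)*((-85 - 198) + (-3 - 129*65)) = 489961402*(-283 + (-3 - 8385)) = 489961402*(-283 - 8388) = 489961402*(-8671) = -4248455316742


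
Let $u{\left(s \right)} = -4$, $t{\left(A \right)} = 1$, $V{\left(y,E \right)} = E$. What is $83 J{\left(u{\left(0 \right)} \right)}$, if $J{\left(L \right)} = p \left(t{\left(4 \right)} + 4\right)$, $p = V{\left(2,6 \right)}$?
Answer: $2490$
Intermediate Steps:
$p = 6$
$J{\left(L \right)} = 30$ ($J{\left(L \right)} = 6 \left(1 + 4\right) = 6 \cdot 5 = 30$)
$83 J{\left(u{\left(0 \right)} \right)} = 83 \cdot 30 = 2490$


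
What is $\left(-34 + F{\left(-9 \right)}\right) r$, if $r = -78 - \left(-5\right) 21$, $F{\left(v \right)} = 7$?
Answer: $-729$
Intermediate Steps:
$r = 27$ ($r = -78 - -105 = -78 + 105 = 27$)
$\left(-34 + F{\left(-9 \right)}\right) r = \left(-34 + 7\right) 27 = \left(-27\right) 27 = -729$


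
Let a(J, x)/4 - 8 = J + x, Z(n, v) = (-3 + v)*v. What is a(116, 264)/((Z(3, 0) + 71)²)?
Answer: 1552/5041 ≈ 0.30788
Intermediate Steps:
Z(n, v) = v*(-3 + v)
a(J, x) = 32 + 4*J + 4*x (a(J, x) = 32 + 4*(J + x) = 32 + (4*J + 4*x) = 32 + 4*J + 4*x)
a(116, 264)/((Z(3, 0) + 71)²) = (32 + 4*116 + 4*264)/((0*(-3 + 0) + 71)²) = (32 + 464 + 1056)/((0*(-3) + 71)²) = 1552/((0 + 71)²) = 1552/(71²) = 1552/5041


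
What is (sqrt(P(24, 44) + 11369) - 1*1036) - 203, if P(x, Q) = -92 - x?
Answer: -1239 + 11*sqrt(93) ≈ -1132.9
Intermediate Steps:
(sqrt(P(24, 44) + 11369) - 1*1036) - 203 = (sqrt((-92 - 1*24) + 11369) - 1*1036) - 203 = (sqrt((-92 - 24) + 11369) - 1036) - 203 = (sqrt(-116 + 11369) - 1036) - 203 = (sqrt(11253) - 1036) - 203 = (11*sqrt(93) - 1036) - 203 = (-1036 + 11*sqrt(93)) - 203 = -1239 + 11*sqrt(93)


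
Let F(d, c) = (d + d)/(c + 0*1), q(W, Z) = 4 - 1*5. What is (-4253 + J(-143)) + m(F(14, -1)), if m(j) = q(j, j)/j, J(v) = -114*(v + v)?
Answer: 793829/28 ≈ 28351.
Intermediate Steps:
q(W, Z) = -1 (q(W, Z) = 4 - 5 = -1)
F(d, c) = 2*d/c (F(d, c) = (2*d)/(c + 0) = (2*d)/c = 2*d/c)
J(v) = -228*v
m(j) = -1/j
(-4253 + J(-143)) + m(F(14, -1)) = (-4253 - 228*(-143)) - 1/(2*14/(-1)) = (-4253 + 32604) - 1/(2*14*(-1)) = 28351 - 1/(-28) = 28351 - 1*(-1/28) = 28351 + 1/28 = 793829/28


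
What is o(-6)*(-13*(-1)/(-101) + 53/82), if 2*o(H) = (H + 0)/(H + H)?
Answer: 4287/33128 ≈ 0.12941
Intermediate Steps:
o(H) = ¼ (o(H) = ((H + 0)/(H + H))/2 = (H/((2*H)))/2 = (H*(1/(2*H)))/2 = (½)*(½) = ¼)
o(-6)*(-13*(-1)/(-101) + 53/82) = (-13*(-1)/(-101) + 53/82)/4 = (13*(-1/101) + 53*(1/82))/4 = (-13/101 + 53/82)/4 = (¼)*(4287/8282) = 4287/33128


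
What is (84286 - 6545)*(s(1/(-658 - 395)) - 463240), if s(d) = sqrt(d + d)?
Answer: -36012740840 + 77741*I*sqrt(26)/117 ≈ -3.6013e+10 + 3388.1*I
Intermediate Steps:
s(d) = sqrt(2)*sqrt(d) (s(d) = sqrt(2*d) = sqrt(2)*sqrt(d))
(84286 - 6545)*(s(1/(-658 - 395)) - 463240) = (84286 - 6545)*(sqrt(2)*sqrt(1/(-658 - 395)) - 463240) = 77741*(sqrt(2)*sqrt(1/(-1053)) - 463240) = 77741*(sqrt(2)*sqrt(-1/1053) - 463240) = 77741*(sqrt(2)*(I*sqrt(13)/117) - 463240) = 77741*(I*sqrt(26)/117 - 463240) = 77741*(-463240 + I*sqrt(26)/117) = -36012740840 + 77741*I*sqrt(26)/117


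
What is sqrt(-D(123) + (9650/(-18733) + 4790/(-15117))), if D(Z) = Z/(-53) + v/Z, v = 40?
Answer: sqrt(48956470549384961239391)/205121610551 ≈ 1.0787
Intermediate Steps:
D(Z) = 40/Z - Z/53 (D(Z) = Z/(-53) + 40/Z = Z*(-1/53) + 40/Z = -Z/53 + 40/Z = 40/Z - Z/53)
sqrt(-D(123) + (9650/(-18733) + 4790/(-15117))) = sqrt(-(40/123 - 1/53*123) + (9650/(-18733) + 4790/(-15117))) = sqrt(-(40*(1/123) - 123/53) + (9650*(-1/18733) + 4790*(-1/15117))) = sqrt(-(40/123 - 123/53) + (-9650/18733 - 4790/15117)) = sqrt(-1*(-13009/6519) - 235610120/283186761) = sqrt(13009/6519 - 235610120/283186761) = sqrt(238670466841/205121610551) = sqrt(48956470549384961239391)/205121610551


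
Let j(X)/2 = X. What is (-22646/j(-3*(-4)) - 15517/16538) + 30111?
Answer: 2894131319/99228 ≈ 29166.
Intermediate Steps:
j(X) = 2*X
(-22646/j(-3*(-4)) - 15517/16538) + 30111 = (-22646/(2*(-3*(-4))) - 15517/16538) + 30111 = (-22646/(2*12) - 15517*1/16538) + 30111 = (-22646/24 - 15517/16538) + 30111 = (-22646*1/24 - 15517/16538) + 30111 = (-11323/12 - 15517/16538) + 30111 = -93722989/99228 + 30111 = 2894131319/99228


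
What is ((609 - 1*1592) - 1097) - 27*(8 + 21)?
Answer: -2863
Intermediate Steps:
((609 - 1*1592) - 1097) - 27*(8 + 21) = ((609 - 1592) - 1097) - 27*29 = (-983 - 1097) - 783 = -2080 - 783 = -2863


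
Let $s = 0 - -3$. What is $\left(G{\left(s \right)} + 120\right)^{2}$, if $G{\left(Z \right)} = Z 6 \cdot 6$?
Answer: $51984$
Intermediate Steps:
$s = 3$ ($s = 0 + 3 = 3$)
$G{\left(Z \right)} = 36 Z$ ($G{\left(Z \right)} = 6 Z 6 = 36 Z$)
$\left(G{\left(s \right)} + 120\right)^{2} = \left(36 \cdot 3 + 120\right)^{2} = \left(108 + 120\right)^{2} = 228^{2} = 51984$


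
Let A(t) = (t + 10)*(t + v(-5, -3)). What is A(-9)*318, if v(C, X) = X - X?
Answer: -2862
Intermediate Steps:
v(C, X) = 0
A(t) = t*(10 + t) (A(t) = (t + 10)*(t + 0) = (10 + t)*t = t*(10 + t))
A(-9)*318 = -9*(10 - 9)*318 = -9*1*318 = -9*318 = -2862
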